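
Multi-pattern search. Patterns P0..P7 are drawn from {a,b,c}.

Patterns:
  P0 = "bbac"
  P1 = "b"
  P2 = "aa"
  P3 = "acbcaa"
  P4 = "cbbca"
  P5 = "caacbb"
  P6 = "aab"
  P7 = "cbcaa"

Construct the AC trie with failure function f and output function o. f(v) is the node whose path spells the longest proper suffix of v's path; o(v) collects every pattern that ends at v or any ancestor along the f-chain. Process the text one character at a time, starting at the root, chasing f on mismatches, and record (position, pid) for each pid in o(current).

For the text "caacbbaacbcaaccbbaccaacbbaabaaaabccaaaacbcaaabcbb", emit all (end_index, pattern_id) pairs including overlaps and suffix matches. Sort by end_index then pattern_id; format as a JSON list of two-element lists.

Build automaton:
Trie nodes:
  n0 'ε': a→5 b→1 c→12
  n1 'b': b→2  ←P1
  n2 'bb': a→3
  n3 'bba': c→4
  n4 'bbac': ·  ←P0
  n5 'a': a→6 c→7
  n6 'aa': b→22  ←P2
  n7 'ac': b→8
  n8 'acb': c→9
  n9 'acbc': a→10
  n10 'acbca': a→11
  n11 'acbcaa': ·  ←P3
  n12 'c': a→17 b→13
  n13 'cb': b→14 c→23
  n14 'cbb': c→15
  n15 'cbbc': a→16
  n16 'cbbca': ·  ←P4
  n17 'ca': a→18
  n18 'caa': c→19
  n19 'caac': b→20
  n20 'caacb': b→21
  n21 'caacbb': ·  ←P5
  n22 'aab': ·  ←P6
  n23 'cbc': a→24
  n24 'cbca': a→25
  n25 'cbcaa': ·  ←P7

Failure links (BFS by depth):
  n1('b'): parent n0 fail=0; on 'b' 0 → fail=0;  out {1}∪∅={1}
  n5('a'): parent n0 fail=0; on 'a' 0 → fail=0;  out ∅∪∅=∅
  n12('c'): parent n0 fail=0; on 'c' 0 → fail=0;  out ∅∪∅=∅
  n2('bb'): parent n1 fail=0; on 'b' 0 → fail=1;  out ∅∪{1}={1}
  n6('aa'): parent n5 fail=0; on 'a' 0 → fail=5;  out {2}∪∅={2}
  n7('ac'): parent n5 fail=0; on 'c' 0 → fail=12;  out ∅∪∅=∅
  n13('cb'): parent n12 fail=0; on 'b' 0 → fail=1;  out ∅∪{1}={1}
  n17('ca'): parent n12 fail=0; on 'a' 0 → fail=5;  out ∅∪∅=∅
  n3('bba'): parent n2 fail=1; on 'a' 1→0 → fail=5;  out ∅∪∅=∅
  n8('acb'): parent n7 fail=12; on 'b' 12 → fail=13;  out ∅∪{1}={1}
  n14('cbb'): parent n13 fail=1; on 'b' 1 → fail=2;  out ∅∪{1}={1}
  n18('caa'): parent n17 fail=5; on 'a' 5 → fail=6;  out ∅∪{2}={2}
  n22('aab'): parent n6 fail=5; on 'b' 5→0 → fail=1;  out {6}∪{1}={1,6}
  n23('cbc'): parent n13 fail=1; on 'c' 1→0 → fail=12;  out ∅∪∅=∅
  n4('bbac'): parent n3 fail=5; on 'c' 5 → fail=7;  out {0}∪∅={0}
  n9('acbc'): parent n8 fail=13; on 'c' 13 → fail=23;  out ∅∪∅=∅
  n15('cbbc'): parent n14 fail=2; on 'c' 2→1→0 → fail=12;  out ∅∪∅=∅
  n19('caac'): parent n18 fail=6; on 'c' 6→5 → fail=7;  out ∅∪∅=∅
  n24('cbca'): parent n23 fail=12; on 'a' 12 → fail=17;  out ∅∪∅=∅
  n10('acbca'): parent n9 fail=23; on 'a' 23 → fail=24;  out ∅∪∅=∅
  n16('cbbca'): parent n15 fail=12; on 'a' 12 → fail=17;  out {4}∪∅={4}
  n20('caacb'): parent n19 fail=7; on 'b' 7 → fail=8;  out ∅∪{1}={1}
  n25('cbcaa'): parent n24 fail=17; on 'a' 17 → fail=18;  out {7}∪{2}={2,7}
  n11('acbcaa'): parent n10 fail=24; on 'a' 24 → fail=25;  out {3}∪{2,7}={2,3,7}
  n21('caacbb'): parent n20 fail=8; on 'b' 8→13 → fail=14;  out {5}∪{1}={1,5}

Scan:
[0] read 'c'  n0⇒n12
[1] read 'a'  n12⇒n17
[2] read 'a'  n17⇒n18  emit P2@[1:2]
[3] read 'c'  n18⇒n19
[4] read 'b'  n19⇒n20  emit P1@[4:4]
[5] read 'b'  n20⇒n21  emit P1@[5:5],P5@[0:5]
[6] read 'a'  n21⇒n3 ·f
[7] read 'a'  n3⇒n6 ·f  emit P2@[6:7]
[8] read 'c'  n6⇒n7 ·f
[9] read 'b'  n7⇒n8  emit P1@[9:9]
[10] read 'c'  n8⇒n9
[11] read 'a'  n9⇒n10
[12] read 'a'  n10⇒n11  emit P2@[11:12],P3@[7:12],P7@[8:12]
[13] read 'c'  n11⇒n19 ·f
[14] read 'c'  n19⇒n12 ·f
[15] read 'b'  n12⇒n13  emit P1@[15:15]
[16] read 'b'  n13⇒n14  emit P1@[16:16]
[17] read 'a'  n14⇒n3 ·f
[18] read 'c'  n3⇒n4  emit P0@[15:18]
[19] read 'c'  n4⇒n12 ·f
[20] read 'a'  n12⇒n17
[21] read 'a'  n17⇒n18  emit P2@[20:21]
[22] read 'c'  n18⇒n19
[23] read 'b'  n19⇒n20  emit P1@[23:23]
[24] read 'b'  n20⇒n21  emit P1@[24:24],P5@[19:24]
[25] read 'a'  n21⇒n3 ·f
[26] read 'a'  n3⇒n6 ·f  emit P2@[25:26]
[27] read 'b'  n6⇒n22  emit P1@[27:27],P6@[25:27]
[28] read 'a'  n22⇒n5 ·f
[29] read 'a'  n5⇒n6  emit P2@[28:29]
[30] read 'a'  n6⇒n6 ·f  emit P2@[29:30]
[31] read 'a'  n6⇒n6 ·f  emit P2@[30:31]
[32] read 'b'  n6⇒n22  emit P1@[32:32],P6@[30:32]
[33] read 'c'  n22⇒n12 ·f
[34] read 'c'  n12⇒n12 ·f
[35] read 'a'  n12⇒n17
[36] read 'a'  n17⇒n18  emit P2@[35:36]
[37] read 'a'  n18⇒n6 ·f  emit P2@[36:37]
[38] read 'a'  n6⇒n6 ·f  emit P2@[37:38]
[39] read 'c'  n6⇒n7 ·f
[40] read 'b'  n7⇒n8  emit P1@[40:40]
[41] read 'c'  n8⇒n9
[42] read 'a'  n9⇒n10
[43] read 'a'  n10⇒n11  emit P2@[42:43],P3@[38:43],P7@[39:43]
[44] read 'a'  n11⇒n6 ·f  emit P2@[43:44]
[45] read 'b'  n6⇒n22  emit P1@[45:45],P6@[43:45]
[46] read 'c'  n22⇒n12 ·f
[47] read 'b'  n12⇒n13  emit P1@[47:47]
[48] read 'b'  n13⇒n14  emit P1@[48:48]

Result: [[2,2],[4,1],[5,1],[5,5],[7,2],[9,1],[12,2],[12,3],[12,7],[15,1],[16,1],[18,0],[21,2],[23,1],[24,1],[24,5],[26,2],[27,1],[27,6],[29,2],[30,2],[31,2],[32,1],[32,6],[36,2],[37,2],[38,2],[40,1],[43,2],[43,3],[43,7],[44,2],[45,1],[45,6],[47,1],[48,1]]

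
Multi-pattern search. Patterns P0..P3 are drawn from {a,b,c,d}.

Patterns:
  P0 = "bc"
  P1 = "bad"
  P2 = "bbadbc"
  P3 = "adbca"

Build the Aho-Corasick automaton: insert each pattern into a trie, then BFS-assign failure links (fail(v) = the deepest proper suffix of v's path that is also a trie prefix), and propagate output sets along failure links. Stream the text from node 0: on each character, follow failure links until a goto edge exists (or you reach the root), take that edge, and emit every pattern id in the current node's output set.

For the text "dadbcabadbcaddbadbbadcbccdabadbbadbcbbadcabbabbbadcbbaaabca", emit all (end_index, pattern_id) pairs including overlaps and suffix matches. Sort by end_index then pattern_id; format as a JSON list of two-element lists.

Build automaton:
Trie nodes:
  n0 'ε': a→10 b→1
  n1 'b': a→3 b→5 c→2
  n2 'bc': ·  [P0 ends]
  n3 'ba': d→4
  n4 'bad': ·  [P1 ends]
  n5 'bb': a→6
  n6 'bba': d→7
  n7 'bbad': b→8
  n8 'bbadb': c→9
  n9 'bbadbc': ·  [P2 ends]
  n10 'a': d→11
  n11 'ad': b→12
  n12 'adb': c→13
  n13 'adbc': a→14
  n14 'adbca': ·  [P3 ends]

Failure links (BFS by depth):
  n1('b'): parent n0 fail=0; on 'b' 0 → fail=0;  out ∅∪∅=∅
  n10('a'): parent n0 fail=0; on 'a' 0 → fail=0;  out ∅∪∅=∅
  n2('bc'): parent n1 fail=0; on 'c' 0 → fail=0;  out {0}∪∅={0}
  n3('ba'): parent n1 fail=0; on 'a' 0 → fail=10;  out ∅∪∅=∅
  n5('bb'): parent n1 fail=0; on 'b' 0 → fail=1;  out ∅∪∅=∅
  n11('ad'): parent n10 fail=0; on 'd' 0 → fail=0;  out ∅∪∅=∅
  n4('bad'): parent n3 fail=10; on 'd' 10 → fail=11;  out {1}∪∅={1}
  n6('bba'): parent n5 fail=1; on 'a' 1 → fail=3;  out ∅∪∅=∅
  n12('adb'): parent n11 fail=0; on 'b' 0 → fail=1;  out ∅∪∅=∅
  n7('bbad'): parent n6 fail=3; on 'd' 3 → fail=4;  out ∅∪{1}={1}
  n13('adbc'): parent n12 fail=1; on 'c' 1 → fail=2;  out ∅∪{0}={0}
  n8('bbadb'): parent n7 fail=4; on 'b' 4→11 → fail=12;  out ∅∪∅=∅
  n14('adbca'): parent n13 fail=2; on 'a' 2→0 → fail=10;  out {3}∪∅={3}
  n9('bbadbc'): parent n8 fail=12; on 'c' 12 → fail=13;  out {2}∪{0}={0,2}

Run:
pos 0 'd': at 0
pos 1 'a': at 10
pos 2 'd': at 11
pos 3 'b': at 12
pos 4 'c': at 13  emit P0@[3:4]
pos 5 'a': at 14  emit P3@[1:5]
pos 6 'b': at 1 ·f
pos 7 'a': at 3
pos 8 'd': at 4  emit P1@[6:8]
pos 9 'b': at 12 ·f
pos 10 'c': at 13  emit P0@[9:10]
pos 11 'a': at 14  emit P3@[7:11]
pos 12 'd': at 11 ·f
pos 13 'd': at 0 ·f
pos 14 'b': at 1
pos 15 'a': at 3
pos 16 'd': at 4  emit P1@[14:16]
pos 17 'b': at 12 ·f
pos 18 'b': at 5 ·f
pos 19 'a': at 6
pos 20 'd': at 7  emit P1@[18:20]
pos 21 'c': at 0 ·f
pos 22 'b': at 1
pos 23 'c': at 2  emit P0@[22:23]
pos 24 'c': at 0 ·f
pos 25 'd': at 0
pos 26 'a': at 10
pos 27 'b': at 1 ·f
pos 28 'a': at 3
pos 29 'd': at 4  emit P1@[27:29]
pos 30 'b': at 12 ·f
pos 31 'b': at 5 ·f
pos 32 'a': at 6
pos 33 'd': at 7  emit P1@[31:33]
pos 34 'b': at 8
pos 35 'c': at 9  emit P0@[34:35],P2@[30:35]
pos 36 'b': at 1 ·f
pos 37 'b': at 5
pos 38 'a': at 6
pos 39 'd': at 7  emit P1@[37:39]
pos 40 'c': at 0 ·f
pos 41 'a': at 10
pos 42 'b': at 1 ·f
pos 43 'b': at 5
pos 44 'a': at 6
pos 45 'b': at 1 ·f
pos 46 'b': at 5
pos 47 'b': at 5 ·f
pos 48 'a': at 6
pos 49 'd': at 7  emit P1@[47:49]
pos 50 'c': at 0 ·f
pos 51 'b': at 1
pos 52 'b': at 5
pos 53 'a': at 6
pos 54 'a': at 10 ·f
pos 55 'a': at 10 ·f
pos 56 'b': at 1 ·f
pos 57 'c': at 2  emit P0@[56:57]
pos 58 'a': at 10 ·f

Matches: [[4,0],[5,3],[8,1],[10,0],[11,3],[16,1],[20,1],[23,0],[29,1],[33,1],[35,0],[35,2],[39,1],[49,1],[57,0]]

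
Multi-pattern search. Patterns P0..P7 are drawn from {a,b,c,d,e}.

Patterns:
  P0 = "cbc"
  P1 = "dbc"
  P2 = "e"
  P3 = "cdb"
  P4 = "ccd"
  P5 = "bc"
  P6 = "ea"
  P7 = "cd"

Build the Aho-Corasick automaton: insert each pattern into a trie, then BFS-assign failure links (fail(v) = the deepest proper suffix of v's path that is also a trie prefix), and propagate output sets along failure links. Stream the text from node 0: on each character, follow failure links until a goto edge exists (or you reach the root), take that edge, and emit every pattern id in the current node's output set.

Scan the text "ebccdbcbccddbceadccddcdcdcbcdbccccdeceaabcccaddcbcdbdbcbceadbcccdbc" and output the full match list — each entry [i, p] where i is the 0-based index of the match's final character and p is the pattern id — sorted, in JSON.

Build:
Trie nodes:
  n0 'ε': b→12 c→1 d→4 e→7
  n1 'c': b→2 c→10 d→8
  n2 'cb': c→3
  n3 'cbc': ·  [P0 ends]
  n4 'd': b→5
  n5 'db': c→6
  n6 'dbc': ·  [P1 ends]
  n7 'e': a→14  [P2 ends]
  n8 'cd': b→9  [P7 ends]
  n9 'cdb': ·  [P3 ends]
  n10 'cc': d→11
  n11 'ccd': ·  [P4 ends]
  n12 'b': c→13
  n13 'bc': ·  [P5 ends]
  n14 'ea': ·  [P6 ends]

Failure links (BFS by depth):
  fail(1) 'c': from fail(0)=0 chase 'c': 0 ⇒ 0;  out=∅∪out(0)=∅
  fail(4) 'd': from fail(0)=0 chase 'd': 0 ⇒ 0;  out=∅∪out(0)=∅
  fail(7) 'e': from fail(0)=0 chase 'e': 0 ⇒ 0;  out={2}∪out(0)={2}
  fail(12) 'b': from fail(0)=0 chase 'b': 0 ⇒ 0;  out=∅∪out(0)=∅
  fail(2) 'cb': from fail(1)=0 chase 'b': 0 ⇒ 12;  out=∅∪out(12)=∅
  fail(5) 'db': from fail(4)=0 chase 'b': 0 ⇒ 12;  out=∅∪out(12)=∅
  fail(8) 'cd': from fail(1)=0 chase 'd': 0 ⇒ 4;  out={7}∪out(4)={7}
  fail(10) 'cc': from fail(1)=0 chase 'c': 0 ⇒ 1;  out=∅∪out(1)=∅
  fail(13) 'bc': from fail(12)=0 chase 'c': 0 ⇒ 1;  out={5}∪out(1)={5}
  fail(14) 'ea': from fail(7)=0 chase 'a': 0 ⇒ 0;  out={6}∪out(0)={6}
  fail(3) 'cbc': from fail(2)=12 chase 'c': 12 ⇒ 13;  out={0}∪out(13)={0,5}
  fail(6) 'dbc': from fail(5)=12 chase 'c': 12 ⇒ 13;  out={1}∪out(13)={1,5}
  fail(9) 'cdb': from fail(8)=4 chase 'b': 4 ⇒ 5;  out={3}∪out(5)={3}
  fail(11) 'ccd': from fail(10)=1 chase 'd': 1 ⇒ 8;  out={4}∪out(8)={4,7}

Run:
[0] read 'e'  n0⇒n7  ** P2@[0:0]
[1] read 'b'  n7⇒n12 (fail-walked)
[2] read 'c'  n12⇒n13  ** P5@[1:2]
[3] read 'c'  n13⇒n10 (fail-walked)
[4] read 'd'  n10⇒n11  ** P4@[2:4],P7@[3:4]
[5] read 'b'  n11⇒n9 (fail-walked)  ** P3@[3:5]
[6] read 'c'  n9⇒n6 (fail-walked)  ** P1@[4:6],P5@[5:6]
[7] read 'b'  n6⇒n2 (fail-walked)
[8] read 'c'  n2⇒n3  ** P0@[6:8],P5@[7:8]
[9] read 'c'  n3⇒n10 (fail-walked)
[10] read 'd'  n10⇒n11  ** P4@[8:10],P7@[9:10]
[11] read 'd'  n11⇒n4 (fail-walked)
[12] read 'b'  n4⇒n5
[13] read 'c'  n5⇒n6  ** P1@[11:13],P5@[12:13]
[14] read 'e'  n6⇒n7 (fail-walked)  ** P2@[14:14]
[15] read 'a'  n7⇒n14  ** P6@[14:15]
[16] read 'd'  n14⇒n4 (fail-walked)
[17] read 'c'  n4⇒n1 (fail-walked)
[18] read 'c'  n1⇒n10
[19] read 'd'  n10⇒n11  ** P4@[17:19],P7@[18:19]
[20] read 'd'  n11⇒n4 (fail-walked)
[21] read 'c'  n4⇒n1 (fail-walked)
[22] read 'd'  n1⇒n8  ** P7@[21:22]
[23] read 'c'  n8⇒n1 (fail-walked)
[24] read 'd'  n1⇒n8  ** P7@[23:24]
[25] read 'c'  n8⇒n1 (fail-walked)
[26] read 'b'  n1⇒n2
[27] read 'c'  n2⇒n3  ** P0@[25:27],P5@[26:27]
[28] read 'd'  n3⇒n8 (fail-walked)  ** P7@[27:28]
[29] read 'b'  n8⇒n9  ** P3@[27:29]
[30] read 'c'  n9⇒n6 (fail-walked)  ** P1@[28:30],P5@[29:30]
[31] read 'c'  n6⇒n10 (fail-walked)
[32] read 'c'  n10⇒n10 (fail-walked)
[33] read 'c'  n10⇒n10 (fail-walked)
[34] read 'd'  n10⇒n11  ** P4@[32:34],P7@[33:34]
[35] read 'e'  n11⇒n7 (fail-walked)  ** P2@[35:35]
[36] read 'c'  n7⇒n1 (fail-walked)
[37] read 'e'  n1⇒n7 (fail-walked)  ** P2@[37:37]
[38] read 'a'  n7⇒n14  ** P6@[37:38]
[39] read 'a'  n14⇒n0 (fail-walked)
[40] read 'b'  n0⇒n12
[41] read 'c'  n12⇒n13  ** P5@[40:41]
[42] read 'c'  n13⇒n10 (fail-walked)
[43] read 'c'  n10⇒n10 (fail-walked)
[44] read 'a'  n10⇒n0 (fail-walked)
[45] read 'd'  n0⇒n4
[46] read 'd'  n4⇒n4 (fail-walked)
[47] read 'c'  n4⇒n1 (fail-walked)
[48] read 'b'  n1⇒n2
[49] read 'c'  n2⇒n3  ** P0@[47:49],P5@[48:49]
[50] read 'd'  n3⇒n8 (fail-walked)  ** P7@[49:50]
[51] read 'b'  n8⇒n9  ** P3@[49:51]
[52] read 'd'  n9⇒n4 (fail-walked)
[53] read 'b'  n4⇒n5
[54] read 'c'  n5⇒n6  ** P1@[52:54],P5@[53:54]
[55] read 'b'  n6⇒n2 (fail-walked)
[56] read 'c'  n2⇒n3  ** P0@[54:56],P5@[55:56]
[57] read 'e'  n3⇒n7 (fail-walked)  ** P2@[57:57]
[58] read 'a'  n7⇒n14  ** P6@[57:58]
[59] read 'd'  n14⇒n4 (fail-walked)
[60] read 'b'  n4⇒n5
[61] read 'c'  n5⇒n6  ** P1@[59:61],P5@[60:61]
[62] read 'c'  n6⇒n10 (fail-walked)
[63] read 'c'  n10⇒n10 (fail-walked)
[64] read 'd'  n10⇒n11  ** P4@[62:64],P7@[63:64]
[65] read 'b'  n11⇒n9 (fail-walked)  ** P3@[63:65]
[66] read 'c'  n9⇒n6 (fail-walked)  ** P1@[64:66],P5@[65:66]

All matches (sorted): [[0,2],[2,5],[4,4],[4,7],[5,3],[6,1],[6,5],[8,0],[8,5],[10,4],[10,7],[13,1],[13,5],[14,2],[15,6],[19,4],[19,7],[22,7],[24,7],[27,0],[27,5],[28,7],[29,3],[30,1],[30,5],[34,4],[34,7],[35,2],[37,2],[38,6],[41,5],[49,0],[49,5],[50,7],[51,3],[54,1],[54,5],[56,0],[56,5],[57,2],[58,6],[61,1],[61,5],[64,4],[64,7],[65,3],[66,1],[66,5]]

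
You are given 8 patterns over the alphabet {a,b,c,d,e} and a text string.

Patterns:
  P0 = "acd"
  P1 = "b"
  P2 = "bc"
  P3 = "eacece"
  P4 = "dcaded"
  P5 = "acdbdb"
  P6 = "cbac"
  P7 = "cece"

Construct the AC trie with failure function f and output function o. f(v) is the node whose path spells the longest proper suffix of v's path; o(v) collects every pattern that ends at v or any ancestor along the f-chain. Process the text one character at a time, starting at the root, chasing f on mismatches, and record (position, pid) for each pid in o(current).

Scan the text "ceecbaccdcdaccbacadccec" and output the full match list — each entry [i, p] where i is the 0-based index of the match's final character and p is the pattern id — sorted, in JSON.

Construct AC machine:
Trie (insert patterns):
  n0 'ε': a→1 b→4 c→21 d→12 e→6
  n1 'a': c→2
  n2 'ac': d→3
  n3 'acd': b→18  ←P0
  n4 'b': c→5  ←P1
  n5 'bc': ·  ←P2
  n6 'e': a→7
  n7 'ea': c→8
  n8 'eac': e→9
  n9 'eace': c→10
  n10 'eacec': e→11
  n11 'eacece': ·  ←P3
  n12 'd': c→13
  n13 'dc': a→14
  n14 'dca': d→15
  n15 'dcad': e→16
  n16 'dcade': d→17
  n17 'dcaded': ·  ←P4
  n18 'acdb': d→19
  n19 'acdbd': b→20
  n20 'acdbdb': ·  ←P5
  n21 'c': b→22 e→25
  n22 'cb': a→23
  n23 'cba': c→24
  n24 'cbac': ·  ←P6
  n25 'ce': c→26
  n26 'cec': e→27
  n27 'cece': ·  ←P7

BFS fail/out derivation:
  n1('a'): parent n0 fail=0; on 'a' 0 → fail=0;  out ∅∪∅=∅
  n4('b'): parent n0 fail=0; on 'b' 0 → fail=0;  out {1}∪∅={1}
  n6('e'): parent n0 fail=0; on 'e' 0 → fail=0;  out ∅∪∅=∅
  n12('d'): parent n0 fail=0; on 'd' 0 → fail=0;  out ∅∪∅=∅
  n21('c'): parent n0 fail=0; on 'c' 0 → fail=0;  out ∅∪∅=∅
  n2('ac'): parent n1 fail=0; on 'c' 0 → fail=21;  out ∅∪∅=∅
  n5('bc'): parent n4 fail=0; on 'c' 0 → fail=21;  out {2}∪∅={2}
  n7('ea'): parent n6 fail=0; on 'a' 0 → fail=1;  out ∅∪∅=∅
  n13('dc'): parent n12 fail=0; on 'c' 0 → fail=21;  out ∅∪∅=∅
  n22('cb'): parent n21 fail=0; on 'b' 0 → fail=4;  out ∅∪{1}={1}
  n25('ce'): parent n21 fail=0; on 'e' 0 → fail=6;  out ∅∪∅=∅
  n3('acd'): parent n2 fail=21; on 'd' 21→0 → fail=12;  out {0}∪∅={0}
  n8('eac'): parent n7 fail=1; on 'c' 1 → fail=2;  out ∅∪∅=∅
  n14('dca'): parent n13 fail=21; on 'a' 21→0 → fail=1;  out ∅∪∅=∅
  n23('cba'): parent n22 fail=4; on 'a' 4→0 → fail=1;  out ∅∪∅=∅
  n26('cec'): parent n25 fail=6; on 'c' 6→0 → fail=21;  out ∅∪∅=∅
  n9('eace'): parent n8 fail=2; on 'e' 2→21 → fail=25;  out ∅∪∅=∅
  n15('dcad'): parent n14 fail=1; on 'd' 1→0 → fail=12;  out ∅∪∅=∅
  n18('acdb'): parent n3 fail=12; on 'b' 12→0 → fail=4;  out ∅∪{1}={1}
  n24('cbac'): parent n23 fail=1; on 'c' 1 → fail=2;  out {6}∪∅={6}
  n27('cece'): parent n26 fail=21; on 'e' 21 → fail=25;  out {7}∪∅={7}
  n10('eacec'): parent n9 fail=25; on 'c' 25 → fail=26;  out ∅∪∅=∅
  n16('dcade'): parent n15 fail=12; on 'e' 12→0 → fail=6;  out ∅∪∅=∅
  n19('acdbd'): parent n18 fail=4; on 'd' 4→0 → fail=12;  out ∅∪∅=∅
  n11('eacece'): parent n10 fail=26; on 'e' 26 → fail=27;  out {3}∪{7}={3,7}
  n17('dcaded'): parent n16 fail=6; on 'd' 6→0 → fail=12;  out {4}∪∅={4}
  n20('acdbdb'): parent n19 fail=12; on 'b' 12→0 → fail=4;  out {5}∪{1}={1,5}

Scan:
i=0 'c': node 0→21
i=1 'e': node 21→25
i=2 'e': node 25→6 (via fail)
i=3 'c': node 6→21 (via fail)
i=4 'b': node 21→22  emit P1@[4:4]
i=5 'a': node 22→23
i=6 'c': node 23→24  emit P6@[3:6]
i=7 'c': node 24→21 (via fail)
i=8 'd': node 21→12 (via fail)
i=9 'c': node 12→13
i=10 'd': node 13→12 (via fail)
i=11 'a': node 12→1 (via fail)
i=12 'c': node 1→2
i=13 'c': node 2→21 (via fail)
i=14 'b': node 21→22  emit P1@[14:14]
i=15 'a': node 22→23
i=16 'c': node 23→24  emit P6@[13:16]
i=17 'a': node 24→1 (via fail)
i=18 'd': node 1→12 (via fail)
i=19 'c': node 12→13
i=20 'c': node 13→21 (via fail)
i=21 'e': node 21→25
i=22 'c': node 25→26

Matches: [[4,1],[6,6],[14,1],[16,6]]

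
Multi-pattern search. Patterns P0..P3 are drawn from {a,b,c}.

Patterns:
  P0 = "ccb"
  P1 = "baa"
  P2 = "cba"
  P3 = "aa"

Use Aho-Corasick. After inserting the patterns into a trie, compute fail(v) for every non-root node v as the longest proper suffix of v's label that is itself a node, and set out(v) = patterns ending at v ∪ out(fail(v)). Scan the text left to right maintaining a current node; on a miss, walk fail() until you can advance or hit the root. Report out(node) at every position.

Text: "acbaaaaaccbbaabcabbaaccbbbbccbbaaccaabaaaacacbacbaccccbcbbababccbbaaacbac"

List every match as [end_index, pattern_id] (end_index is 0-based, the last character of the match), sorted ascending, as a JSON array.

Build automaton:
Trie (insert patterns):
  0='ε' goto a→9 b→4 c→1
  1='c' goto b→7 c→2
  2='cc' goto b→3
  3='ccb' goto ·  [P0 ends]
  4='b' goto a→5
  5='ba' goto a→6
  6='baa' goto ·  [P1 ends]
  7='cb' goto a→8
  8='cba' goto ·  [P2 ends]
  9='a' goto a→10
  10='aa' goto ·  [P3 ends]

Failure links (BFS by depth):
  fail(1) 'c': from fail(0)=0 chase 'c': 0 ⇒ 0;  out=∅∪out(0)=∅
  fail(4) 'b': from fail(0)=0 chase 'b': 0 ⇒ 0;  out=∅∪out(0)=∅
  fail(9) 'a': from fail(0)=0 chase 'a': 0 ⇒ 0;  out=∅∪out(0)=∅
  fail(2) 'cc': from fail(1)=0 chase 'c': 0 ⇒ 1;  out=∅∪out(1)=∅
  fail(5) 'ba': from fail(4)=0 chase 'a': 0 ⇒ 9;  out=∅∪out(9)=∅
  fail(7) 'cb': from fail(1)=0 chase 'b': 0 ⇒ 4;  out=∅∪out(4)=∅
  fail(10) 'aa': from fail(9)=0 chase 'a': 0 ⇒ 9;  out={3}∪out(9)={3}
  fail(3) 'ccb': from fail(2)=1 chase 'b': 1 ⇒ 7;  out={0}∪out(7)={0}
  fail(6) 'baa': from fail(5)=9 chase 'a': 9 ⇒ 10;  out={1}∪out(10)={1,3}
  fail(8) 'cba': from fail(7)=4 chase 'a': 4 ⇒ 5;  out={2}∪out(5)={2}

Scan:
i=0 'a': node 0→9
i=1 'c': node 9→1 ·f
i=2 'b': node 1→7
i=3 'a': node 7→8  → match P2@[1:3]
i=4 'a': node 8→6 ·f  → match P1@[2:4],P3@[3:4]
i=5 'a': node 6→10 ·f  → match P3@[4:5]
i=6 'a': node 10→10 ·f  → match P3@[5:6]
i=7 'a': node 10→10 ·f  → match P3@[6:7]
i=8 'c': node 10→1 ·f
i=9 'c': node 1→2
i=10 'b': node 2→3  → match P0@[8:10]
i=11 'b': node 3→4 ·f
i=12 'a': node 4→5
i=13 'a': node 5→6  → match P1@[11:13],P3@[12:13]
i=14 'b': node 6→4 ·f
i=15 'c': node 4→1 ·f
i=16 'a': node 1→9 ·f
i=17 'b': node 9→4 ·f
i=18 'b': node 4→4 ·f
i=19 'a': node 4→5
i=20 'a': node 5→6  → match P1@[18:20],P3@[19:20]
i=21 'c': node 6→1 ·f
i=22 'c': node 1→2
i=23 'b': node 2→3  → match P0@[21:23]
i=24 'b': node 3→4 ·f
i=25 'b': node 4→4 ·f
i=26 'b': node 4→4 ·f
i=27 'c': node 4→1 ·f
i=28 'c': node 1→2
i=29 'b': node 2→3  → match P0@[27:29]
i=30 'b': node 3→4 ·f
i=31 'a': node 4→5
i=32 'a': node 5→6  → match P1@[30:32],P3@[31:32]
i=33 'c': node 6→1 ·f
i=34 'c': node 1→2
i=35 'a': node 2→9 ·f
i=36 'a': node 9→10  → match P3@[35:36]
i=37 'b': node 10→4 ·f
i=38 'a': node 4→5
i=39 'a': node 5→6  → match P1@[37:39],P3@[38:39]
i=40 'a': node 6→10 ·f  → match P3@[39:40]
i=41 'a': node 10→10 ·f  → match P3@[40:41]
i=42 'c': node 10→1 ·f
i=43 'a': node 1→9 ·f
i=44 'c': node 9→1 ·f
i=45 'b': node 1→7
i=46 'a': node 7→8  → match P2@[44:46]
i=47 'c': node 8→1 ·f
i=48 'b': node 1→7
i=49 'a': node 7→8  → match P2@[47:49]
i=50 'c': node 8→1 ·f
i=51 'c': node 1→2
i=52 'c': node 2→2 ·f
i=53 'c': node 2→2 ·f
i=54 'b': node 2→3  → match P0@[52:54]
i=55 'c': node 3→1 ·f
i=56 'b': node 1→7
i=57 'b': node 7→4 ·f
i=58 'a': node 4→5
i=59 'b': node 5→4 ·f
i=60 'a': node 4→5
i=61 'b': node 5→4 ·f
i=62 'c': node 4→1 ·f
i=63 'c': node 1→2
i=64 'b': node 2→3  → match P0@[62:64]
i=65 'b': node 3→4 ·f
i=66 'a': node 4→5
i=67 'a': node 5→6  → match P1@[65:67],P3@[66:67]
i=68 'a': node 6→10 ·f  → match P3@[67:68]
i=69 'c': node 10→1 ·f
i=70 'b': node 1→7
i=71 'a': node 7→8  → match P2@[69:71]
i=72 'c': node 8→1 ·f

Result: [[3,2],[4,1],[4,3],[5,3],[6,3],[7,3],[10,0],[13,1],[13,3],[20,1],[20,3],[23,0],[29,0],[32,1],[32,3],[36,3],[39,1],[39,3],[40,3],[41,3],[46,2],[49,2],[54,0],[64,0],[67,1],[67,3],[68,3],[71,2]]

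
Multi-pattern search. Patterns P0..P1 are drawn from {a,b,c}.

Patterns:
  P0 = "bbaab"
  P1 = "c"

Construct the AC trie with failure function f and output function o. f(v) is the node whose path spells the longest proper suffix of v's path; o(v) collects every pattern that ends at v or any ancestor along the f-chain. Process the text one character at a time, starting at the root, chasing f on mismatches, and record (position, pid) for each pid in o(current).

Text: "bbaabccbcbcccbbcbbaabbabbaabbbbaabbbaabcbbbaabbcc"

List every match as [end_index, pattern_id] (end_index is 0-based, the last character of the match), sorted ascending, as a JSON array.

Build:
Trie nodes:
  0='ε' goto b→1 c→6
  1='b' goto b→2
  2='bb' goto a→3
  3='bba' goto a→4
  4='bbaa' goto b→5
  5='bbaab' goto ·  [P0 ends]
  6='c' goto ·  [P1 ends]

BFS fail/out derivation:
  fail(1) 'b': from fail(0)=0 chase 'b': 0 ⇒ 0;  out=∅∪out(0)=∅
  fail(6) 'c': from fail(0)=0 chase 'c': 0 ⇒ 0;  out={1}∪out(0)={1}
  fail(2) 'bb': from fail(1)=0 chase 'b': 0 ⇒ 1;  out=∅∪out(1)=∅
  fail(3) 'bba': from fail(2)=1 chase 'a': 1→0 ⇒ 0;  out=∅∪out(0)=∅
  fail(4) 'bbaa': from fail(3)=0 chase 'a': 0 ⇒ 0;  out=∅∪out(0)=∅
  fail(5) 'bbaab': from fail(4)=0 chase 'b': 0 ⇒ 1;  out={0}∪out(1)={0}

Run:
i=0 'b': node 0→1
i=1 'b': node 1→2
i=2 'a': node 2→3
i=3 'a': node 3→4
i=4 'b': node 4→5  ** P0@[0:4]
i=5 'c': node 5→6 (via fail)  ** P1@[5:5]
i=6 'c': node 6→6 (via fail)  ** P1@[6:6]
i=7 'b': node 6→1 (via fail)
i=8 'c': node 1→6 (via fail)  ** P1@[8:8]
i=9 'b': node 6→1 (via fail)
i=10 'c': node 1→6 (via fail)  ** P1@[10:10]
i=11 'c': node 6→6 (via fail)  ** P1@[11:11]
i=12 'c': node 6→6 (via fail)  ** P1@[12:12]
i=13 'b': node 6→1 (via fail)
i=14 'b': node 1→2
i=15 'c': node 2→6 (via fail)  ** P1@[15:15]
i=16 'b': node 6→1 (via fail)
i=17 'b': node 1→2
i=18 'a': node 2→3
i=19 'a': node 3→4
i=20 'b': node 4→5  ** P0@[16:20]
i=21 'b': node 5→2 (via fail)
i=22 'a': node 2→3
i=23 'b': node 3→1 (via fail)
i=24 'b': node 1→2
i=25 'a': node 2→3
i=26 'a': node 3→4
i=27 'b': node 4→5  ** P0@[23:27]
i=28 'b': node 5→2 (via fail)
i=29 'b': node 2→2 (via fail)
i=30 'b': node 2→2 (via fail)
i=31 'a': node 2→3
i=32 'a': node 3→4
i=33 'b': node 4→5  ** P0@[29:33]
i=34 'b': node 5→2 (via fail)
i=35 'b': node 2→2 (via fail)
i=36 'a': node 2→3
i=37 'a': node 3→4
i=38 'b': node 4→5  ** P0@[34:38]
i=39 'c': node 5→6 (via fail)  ** P1@[39:39]
i=40 'b': node 6→1 (via fail)
i=41 'b': node 1→2
i=42 'b': node 2→2 (via fail)
i=43 'a': node 2→3
i=44 'a': node 3→4
i=45 'b': node 4→5  ** P0@[41:45]
i=46 'b': node 5→2 (via fail)
i=47 'c': node 2→6 (via fail)  ** P1@[47:47]
i=48 'c': node 6→6 (via fail)  ** P1@[48:48]

Matches: [[4,0],[5,1],[6,1],[8,1],[10,1],[11,1],[12,1],[15,1],[20,0],[27,0],[33,0],[38,0],[39,1],[45,0],[47,1],[48,1]]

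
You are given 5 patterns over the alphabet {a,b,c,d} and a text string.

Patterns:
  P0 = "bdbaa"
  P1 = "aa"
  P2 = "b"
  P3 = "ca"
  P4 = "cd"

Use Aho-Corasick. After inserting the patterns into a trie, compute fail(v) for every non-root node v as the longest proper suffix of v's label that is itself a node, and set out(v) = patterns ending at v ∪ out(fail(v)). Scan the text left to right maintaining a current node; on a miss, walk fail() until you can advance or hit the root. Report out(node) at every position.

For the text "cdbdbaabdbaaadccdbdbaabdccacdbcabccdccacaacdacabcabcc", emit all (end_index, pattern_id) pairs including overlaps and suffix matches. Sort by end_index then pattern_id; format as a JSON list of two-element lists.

Construct AC machine:
Trie nodes:
  0='ε' goto a→6 b→1 c→8
  1='b' goto d→2  [P2 ends]
  2='bd' goto b→3
  3='bdb' goto a→4
  4='bdba' goto a→5
  5='bdbaa' goto ·  [P0 ends]
  6='a' goto a→7
  7='aa' goto ·  [P1 ends]
  8='c' goto a→9 d→10
  9='ca' goto ·  [P3 ends]
  10='cd' goto ·  [P4 ends]

Failure links (BFS by depth):
  n1('b'): parent n0 fail=0; on 'b' 0 → fail=0;  out {2}∪∅={2}
  n6('a'): parent n0 fail=0; on 'a' 0 → fail=0;  out ∅∪∅=∅
  n8('c'): parent n0 fail=0; on 'c' 0 → fail=0;  out ∅∪∅=∅
  n2('bd'): parent n1 fail=0; on 'd' 0 → fail=0;  out ∅∪∅=∅
  n7('aa'): parent n6 fail=0; on 'a' 0 → fail=6;  out {1}∪∅={1}
  n9('ca'): parent n8 fail=0; on 'a' 0 → fail=6;  out {3}∪∅={3}
  n10('cd'): parent n8 fail=0; on 'd' 0 → fail=0;  out {4}∪∅={4}
  n3('bdb'): parent n2 fail=0; on 'b' 0 → fail=1;  out ∅∪{2}={2}
  n4('bdba'): parent n3 fail=1; on 'a' 1→0 → fail=6;  out ∅∪∅=∅
  n5('bdbaa'): parent n4 fail=6; on 'a' 6 → fail=7;  out {0}∪{1}={0,1}

Run:
i=0 'c': node 0→8
i=1 'd': node 8→10  ** P4@[0:1]
i=2 'b': node 10→1 ·f  ** P2@[2:2]
i=3 'd': node 1→2
i=4 'b': node 2→3  ** P2@[4:4]
i=5 'a': node 3→4
i=6 'a': node 4→5  ** P0@[2:6],P1@[5:6]
i=7 'b': node 5→1 ·f  ** P2@[7:7]
i=8 'd': node 1→2
i=9 'b': node 2→3  ** P2@[9:9]
i=10 'a': node 3→4
i=11 'a': node 4→5  ** P0@[7:11],P1@[10:11]
i=12 'a': node 5→7 ·f  ** P1@[11:12]
i=13 'd': node 7→0 ·f
i=14 'c': node 0→8
i=15 'c': node 8→8 ·f
i=16 'd': node 8→10  ** P4@[15:16]
i=17 'b': node 10→1 ·f  ** P2@[17:17]
i=18 'd': node 1→2
i=19 'b': node 2→3  ** P2@[19:19]
i=20 'a': node 3→4
i=21 'a': node 4→5  ** P0@[17:21],P1@[20:21]
i=22 'b': node 5→1 ·f  ** P2@[22:22]
i=23 'd': node 1→2
i=24 'c': node 2→8 ·f
i=25 'c': node 8→8 ·f
i=26 'a': node 8→9  ** P3@[25:26]
i=27 'c': node 9→8 ·f
i=28 'd': node 8→10  ** P4@[27:28]
i=29 'b': node 10→1 ·f  ** P2@[29:29]
i=30 'c': node 1→8 ·f
i=31 'a': node 8→9  ** P3@[30:31]
i=32 'b': node 9→1 ·f  ** P2@[32:32]
i=33 'c': node 1→8 ·f
i=34 'c': node 8→8 ·f
i=35 'd': node 8→10  ** P4@[34:35]
i=36 'c': node 10→8 ·f
i=37 'c': node 8→8 ·f
i=38 'a': node 8→9  ** P3@[37:38]
i=39 'c': node 9→8 ·f
i=40 'a': node 8→9  ** P3@[39:40]
i=41 'a': node 9→7 ·f  ** P1@[40:41]
i=42 'c': node 7→8 ·f
i=43 'd': node 8→10  ** P4@[42:43]
i=44 'a': node 10→6 ·f
i=45 'c': node 6→8 ·f
i=46 'a': node 8→9  ** P3@[45:46]
i=47 'b': node 9→1 ·f  ** P2@[47:47]
i=48 'c': node 1→8 ·f
i=49 'a': node 8→9  ** P3@[48:49]
i=50 'b': node 9→1 ·f  ** P2@[50:50]
i=51 'c': node 1→8 ·f
i=52 'c': node 8→8 ·f

Result: [[1,4],[2,2],[4,2],[6,0],[6,1],[7,2],[9,2],[11,0],[11,1],[12,1],[16,4],[17,2],[19,2],[21,0],[21,1],[22,2],[26,3],[28,4],[29,2],[31,3],[32,2],[35,4],[38,3],[40,3],[41,1],[43,4],[46,3],[47,2],[49,3],[50,2]]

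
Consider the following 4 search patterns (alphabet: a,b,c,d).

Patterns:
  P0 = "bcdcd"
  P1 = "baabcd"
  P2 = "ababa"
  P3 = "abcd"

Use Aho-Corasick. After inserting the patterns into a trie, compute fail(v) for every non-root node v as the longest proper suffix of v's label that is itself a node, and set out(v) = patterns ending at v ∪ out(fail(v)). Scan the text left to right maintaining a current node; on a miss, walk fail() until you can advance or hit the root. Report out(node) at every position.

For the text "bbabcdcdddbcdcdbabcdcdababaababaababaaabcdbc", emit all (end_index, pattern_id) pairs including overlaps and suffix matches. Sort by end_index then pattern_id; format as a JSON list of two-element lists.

Build:
Trie (insert patterns):
  0='ε' goto a→11 b→1
  1='b' goto a→6 c→2
  2='bc' goto d→3
  3='bcd' goto c→4
  4='bcdc' goto d→5
  5='bcdcd' goto ·  ←P0
  6='ba' goto a→7
  7='baa' goto b→8
  8='baab' goto c→9
  9='baabc' goto d→10
  10='baabcd' goto ·  ←P1
  11='a' goto b→12
  12='ab' goto a→13 c→16
  13='aba' goto b→14
  14='abab' goto a→15
  15='ababa' goto ·  ←P2
  16='abc' goto d→17
  17='abcd' goto ·  ←P3

BFS fail/out derivation:
  n1('b'): parent n0 fail=0; on 'b' 0 → fail=0;  out ∅∪∅=∅
  n11('a'): parent n0 fail=0; on 'a' 0 → fail=0;  out ∅∪∅=∅
  n2('bc'): parent n1 fail=0; on 'c' 0 → fail=0;  out ∅∪∅=∅
  n6('ba'): parent n1 fail=0; on 'a' 0 → fail=11;  out ∅∪∅=∅
  n12('ab'): parent n11 fail=0; on 'b' 0 → fail=1;  out ∅∪∅=∅
  n3('bcd'): parent n2 fail=0; on 'd' 0 → fail=0;  out ∅∪∅=∅
  n7('baa'): parent n6 fail=11; on 'a' 11→0 → fail=11;  out ∅∪∅=∅
  n13('aba'): parent n12 fail=1; on 'a' 1 → fail=6;  out ∅∪∅=∅
  n16('abc'): parent n12 fail=1; on 'c' 1 → fail=2;  out ∅∪∅=∅
  n4('bcdc'): parent n3 fail=0; on 'c' 0 → fail=0;  out ∅∪∅=∅
  n8('baab'): parent n7 fail=11; on 'b' 11 → fail=12;  out ∅∪∅=∅
  n14('abab'): parent n13 fail=6; on 'b' 6→11 → fail=12;  out ∅∪∅=∅
  n17('abcd'): parent n16 fail=2; on 'd' 2 → fail=3;  out {3}∪∅={3}
  n5('bcdcd'): parent n4 fail=0; on 'd' 0 → fail=0;  out {0}∪∅={0}
  n9('baabc'): parent n8 fail=12; on 'c' 12 → fail=16;  out ∅∪∅=∅
  n15('ababa'): parent n14 fail=12; on 'a' 12 → fail=13;  out {2}∪∅={2}
  n10('baabcd'): parent n9 fail=16; on 'd' 16 → fail=17;  out {1}∪{3}={1,3}

Text stream:
i=0 'b': node 0→1
i=1 'b': node 1→1 (fail-walked)
i=2 'a': node 1→6
i=3 'b': node 6→12 (fail-walked)
i=4 'c': node 12→16
i=5 'd': node 16→17  emit P3@[2:5]
i=6 'c': node 17→4 (fail-walked)
i=7 'd': node 4→5  emit P0@[3:7]
i=8 'd': node 5→0 (fail-walked)
i=9 'd': node 0→0
i=10 'b': node 0→1
i=11 'c': node 1→2
i=12 'd': node 2→3
i=13 'c': node 3→4
i=14 'd': node 4→5  emit P0@[10:14]
i=15 'b': node 5→1 (fail-walked)
i=16 'a': node 1→6
i=17 'b': node 6→12 (fail-walked)
i=18 'c': node 12→16
i=19 'd': node 16→17  emit P3@[16:19]
i=20 'c': node 17→4 (fail-walked)
i=21 'd': node 4→5  emit P0@[17:21]
i=22 'a': node 5→11 (fail-walked)
i=23 'b': node 11→12
i=24 'a': node 12→13
i=25 'b': node 13→14
i=26 'a': node 14→15  emit P2@[22:26]
i=27 'a': node 15→7 (fail-walked)
i=28 'b': node 7→8
i=29 'a': node 8→13 (fail-walked)
i=30 'b': node 13→14
i=31 'a': node 14→15  emit P2@[27:31]
i=32 'a': node 15→7 (fail-walked)
i=33 'b': node 7→8
i=34 'a': node 8→13 (fail-walked)
i=35 'b': node 13→14
i=36 'a': node 14→15  emit P2@[32:36]
i=37 'a': node 15→7 (fail-walked)
i=38 'a': node 7→11 (fail-walked)
i=39 'b': node 11→12
i=40 'c': node 12→16
i=41 'd': node 16→17  emit P3@[38:41]
i=42 'b': node 17→1 (fail-walked)
i=43 'c': node 1→2

Result: [[5,3],[7,0],[14,0],[19,3],[21,0],[26,2],[31,2],[36,2],[41,3]]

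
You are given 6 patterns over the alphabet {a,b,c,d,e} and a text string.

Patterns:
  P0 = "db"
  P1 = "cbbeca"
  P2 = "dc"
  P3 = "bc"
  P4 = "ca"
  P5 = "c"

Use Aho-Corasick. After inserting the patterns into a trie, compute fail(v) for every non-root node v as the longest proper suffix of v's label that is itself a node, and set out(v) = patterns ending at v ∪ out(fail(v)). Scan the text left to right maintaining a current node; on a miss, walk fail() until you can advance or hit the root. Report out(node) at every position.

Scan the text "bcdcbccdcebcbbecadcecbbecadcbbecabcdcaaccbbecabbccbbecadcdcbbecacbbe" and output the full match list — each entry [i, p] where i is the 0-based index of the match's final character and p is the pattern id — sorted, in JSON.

Build automaton:
Trie (insert patterns):
  0='ε' goto b→10 c→3 d→1
  1='d' goto b→2 c→9
  2='db' goto ·  ←P0
  3='c' goto a→12 b→4  ←P5
  4='cb' goto b→5
  5='cbb' goto e→6
  6='cbbe' goto c→7
  7='cbbec' goto a→8
  8='cbbeca' goto ·  ←P1
  9='dc' goto ·  ←P2
  10='b' goto c→11
  11='bc' goto ·  ←P3
  12='ca' goto ·  ←P4

BFS fail/out derivation:
  n1('d'): parent n0 fail=0; on 'd' 0 → fail=0;  out ∅∪∅=∅
  n3('c'): parent n0 fail=0; on 'c' 0 → fail=0;  out {5}∪∅={5}
  n10('b'): parent n0 fail=0; on 'b' 0 → fail=0;  out ∅∪∅=∅
  n2('db'): parent n1 fail=0; on 'b' 0 → fail=10;  out {0}∪∅={0}
  n4('cb'): parent n3 fail=0; on 'b' 0 → fail=10;  out ∅∪∅=∅
  n9('dc'): parent n1 fail=0; on 'c' 0 → fail=3;  out {2}∪{5}={2,5}
  n11('bc'): parent n10 fail=0; on 'c' 0 → fail=3;  out {3}∪{5}={3,5}
  n12('ca'): parent n3 fail=0; on 'a' 0 → fail=0;  out {4}∪∅={4}
  n5('cbb'): parent n4 fail=10; on 'b' 10→0 → fail=10;  out ∅∪∅=∅
  n6('cbbe'): parent n5 fail=10; on 'e' 10→0 → fail=0;  out ∅∪∅=∅
  n7('cbbec'): parent n6 fail=0; on 'c' 0 → fail=3;  out ∅∪{5}={5}
  n8('cbbeca'): parent n7 fail=3; on 'a' 3 → fail=12;  out {1}∪{4}={1,4}

Text stream:
[0] read 'b'  n0⇒n10
[1] read 'c'  n10⇒n11  ** P3@[0:1],P5@[1:1]
[2] read 'd'  n11⇒n1 (fail-walked)
[3] read 'c'  n1⇒n9  ** P2@[2:3],P5@[3:3]
[4] read 'b'  n9⇒n4 (fail-walked)
[5] read 'c'  n4⇒n11 (fail-walked)  ** P3@[4:5],P5@[5:5]
[6] read 'c'  n11⇒n3 (fail-walked)  ** P5@[6:6]
[7] read 'd'  n3⇒n1 (fail-walked)
[8] read 'c'  n1⇒n9  ** P2@[7:8],P5@[8:8]
[9] read 'e'  n9⇒n0 (fail-walked)
[10] read 'b'  n0⇒n10
[11] read 'c'  n10⇒n11  ** P3@[10:11],P5@[11:11]
[12] read 'b'  n11⇒n4 (fail-walked)
[13] read 'b'  n4⇒n5
[14] read 'e'  n5⇒n6
[15] read 'c'  n6⇒n7  ** P5@[15:15]
[16] read 'a'  n7⇒n8  ** P1@[11:16],P4@[15:16]
[17] read 'd'  n8⇒n1 (fail-walked)
[18] read 'c'  n1⇒n9  ** P2@[17:18],P5@[18:18]
[19] read 'e'  n9⇒n0 (fail-walked)
[20] read 'c'  n0⇒n3  ** P5@[20:20]
[21] read 'b'  n3⇒n4
[22] read 'b'  n4⇒n5
[23] read 'e'  n5⇒n6
[24] read 'c'  n6⇒n7  ** P5@[24:24]
[25] read 'a'  n7⇒n8  ** P1@[20:25],P4@[24:25]
[26] read 'd'  n8⇒n1 (fail-walked)
[27] read 'c'  n1⇒n9  ** P2@[26:27],P5@[27:27]
[28] read 'b'  n9⇒n4 (fail-walked)
[29] read 'b'  n4⇒n5
[30] read 'e'  n5⇒n6
[31] read 'c'  n6⇒n7  ** P5@[31:31]
[32] read 'a'  n7⇒n8  ** P1@[27:32],P4@[31:32]
[33] read 'b'  n8⇒n10 (fail-walked)
[34] read 'c'  n10⇒n11  ** P3@[33:34],P5@[34:34]
[35] read 'd'  n11⇒n1 (fail-walked)
[36] read 'c'  n1⇒n9  ** P2@[35:36],P5@[36:36]
[37] read 'a'  n9⇒n12 (fail-walked)  ** P4@[36:37]
[38] read 'a'  n12⇒n0 (fail-walked)
[39] read 'c'  n0⇒n3  ** P5@[39:39]
[40] read 'c'  n3⇒n3 (fail-walked)  ** P5@[40:40]
[41] read 'b'  n3⇒n4
[42] read 'b'  n4⇒n5
[43] read 'e'  n5⇒n6
[44] read 'c'  n6⇒n7  ** P5@[44:44]
[45] read 'a'  n7⇒n8  ** P1@[40:45],P4@[44:45]
[46] read 'b'  n8⇒n10 (fail-walked)
[47] read 'b'  n10⇒n10 (fail-walked)
[48] read 'c'  n10⇒n11  ** P3@[47:48],P5@[48:48]
[49] read 'c'  n11⇒n3 (fail-walked)  ** P5@[49:49]
[50] read 'b'  n3⇒n4
[51] read 'b'  n4⇒n5
[52] read 'e'  n5⇒n6
[53] read 'c'  n6⇒n7  ** P5@[53:53]
[54] read 'a'  n7⇒n8  ** P1@[49:54],P4@[53:54]
[55] read 'd'  n8⇒n1 (fail-walked)
[56] read 'c'  n1⇒n9  ** P2@[55:56],P5@[56:56]
[57] read 'd'  n9⇒n1 (fail-walked)
[58] read 'c'  n1⇒n9  ** P2@[57:58],P5@[58:58]
[59] read 'b'  n9⇒n4 (fail-walked)
[60] read 'b'  n4⇒n5
[61] read 'e'  n5⇒n6
[62] read 'c'  n6⇒n7  ** P5@[62:62]
[63] read 'a'  n7⇒n8  ** P1@[58:63],P4@[62:63]
[64] read 'c'  n8⇒n3 (fail-walked)  ** P5@[64:64]
[65] read 'b'  n3⇒n4
[66] read 'b'  n4⇒n5
[67] read 'e'  n5⇒n6

All matches (sorted): [[1,3],[1,5],[3,2],[3,5],[5,3],[5,5],[6,5],[8,2],[8,5],[11,3],[11,5],[15,5],[16,1],[16,4],[18,2],[18,5],[20,5],[24,5],[25,1],[25,4],[27,2],[27,5],[31,5],[32,1],[32,4],[34,3],[34,5],[36,2],[36,5],[37,4],[39,5],[40,5],[44,5],[45,1],[45,4],[48,3],[48,5],[49,5],[53,5],[54,1],[54,4],[56,2],[56,5],[58,2],[58,5],[62,5],[63,1],[63,4],[64,5]]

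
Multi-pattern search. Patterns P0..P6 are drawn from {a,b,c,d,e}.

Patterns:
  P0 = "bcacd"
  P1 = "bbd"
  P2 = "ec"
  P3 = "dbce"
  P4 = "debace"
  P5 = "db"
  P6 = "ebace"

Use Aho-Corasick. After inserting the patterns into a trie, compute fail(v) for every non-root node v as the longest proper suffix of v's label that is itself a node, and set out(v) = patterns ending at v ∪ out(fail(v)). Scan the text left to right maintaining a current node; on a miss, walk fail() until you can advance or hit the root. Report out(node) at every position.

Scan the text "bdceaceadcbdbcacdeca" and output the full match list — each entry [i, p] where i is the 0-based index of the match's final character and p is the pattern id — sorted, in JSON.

Build:
Trie (insert patterns):
  0='ε' goto b→1 d→10 e→8
  1='b' goto b→6 c→2
  2='bc' goto a→3
  3='bca' goto c→4
  4='bcac' goto d→5
  5='bcacd' goto ·  ←P0
  6='bb' goto d→7
  7='bbd' goto ·  ←P1
  8='e' goto b→19 c→9
  9='ec' goto ·  ←P2
  10='d' goto b→11 e→14
  11='db' goto c→12  ←P5
  12='dbc' goto e→13
  13='dbce' goto ·  ←P3
  14='de' goto b→15
  15='deb' goto a→16
  16='deba' goto c→17
  17='debac' goto e→18
  18='debace' goto ·  ←P4
  19='eb' goto a→20
  20='eba' goto c→21
  21='ebac' goto e→22
  22='ebace' goto ·  ←P6

BFS fail/out derivation:
  n1('b'): parent n0 fail=0; on 'b' 0 → fail=0;  out ∅∪∅=∅
  n8('e'): parent n0 fail=0; on 'e' 0 → fail=0;  out ∅∪∅=∅
  n10('d'): parent n0 fail=0; on 'd' 0 → fail=0;  out ∅∪∅=∅
  n2('bc'): parent n1 fail=0; on 'c' 0 → fail=0;  out ∅∪∅=∅
  n6('bb'): parent n1 fail=0; on 'b' 0 → fail=1;  out ∅∪∅=∅
  n9('ec'): parent n8 fail=0; on 'c' 0 → fail=0;  out {2}∪∅={2}
  n11('db'): parent n10 fail=0; on 'b' 0 → fail=1;  out {5}∪∅={5}
  n14('de'): parent n10 fail=0; on 'e' 0 → fail=8;  out ∅∪∅=∅
  n19('eb'): parent n8 fail=0; on 'b' 0 → fail=1;  out ∅∪∅=∅
  n3('bca'): parent n2 fail=0; on 'a' 0 → fail=0;  out ∅∪∅=∅
  n7('bbd'): parent n6 fail=1; on 'd' 1→0 → fail=10;  out {1}∪∅={1}
  n12('dbc'): parent n11 fail=1; on 'c' 1 → fail=2;  out ∅∪∅=∅
  n15('deb'): parent n14 fail=8; on 'b' 8 → fail=19;  out ∅∪∅=∅
  n20('eba'): parent n19 fail=1; on 'a' 1→0 → fail=0;  out ∅∪∅=∅
  n4('bcac'): parent n3 fail=0; on 'c' 0 → fail=0;  out ∅∪∅=∅
  n13('dbce'): parent n12 fail=2; on 'e' 2→0 → fail=8;  out {3}∪∅={3}
  n16('deba'): parent n15 fail=19; on 'a' 19 → fail=20;  out ∅∪∅=∅
  n21('ebac'): parent n20 fail=0; on 'c' 0 → fail=0;  out ∅∪∅=∅
  n5('bcacd'): parent n4 fail=0; on 'd' 0 → fail=10;  out {0}∪∅={0}
  n17('debac'): parent n16 fail=20; on 'c' 20 → fail=21;  out ∅∪∅=∅
  n22('ebace'): parent n21 fail=0; on 'e' 0 → fail=8;  out {6}∪∅={6}
  n18('debace'): parent n17 fail=21; on 'e' 21 → fail=22;  out {4}∪{6}={4,6}

Text stream:
pos 0 'b': at 1
pos 1 'd': at 10 (fail-walked)
pos 2 'c': at 0 (fail-walked)
pos 3 'e': at 8
pos 4 'a': at 0 (fail-walked)
pos 5 'c': at 0
pos 6 'e': at 8
pos 7 'a': at 0 (fail-walked)
pos 8 'd': at 10
pos 9 'c': at 0 (fail-walked)
pos 10 'b': at 1
pos 11 'd': at 10 (fail-walked)
pos 12 'b': at 11  emit P5@[11:12]
pos 13 'c': at 12
pos 14 'a': at 3 (fail-walked)
pos 15 'c': at 4
pos 16 'd': at 5  emit P0@[12:16]
pos 17 'e': at 14 (fail-walked)
pos 18 'c': at 9 (fail-walked)  emit P2@[17:18]
pos 19 'a': at 0 (fail-walked)

Matches: [[12,5],[16,0],[18,2]]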